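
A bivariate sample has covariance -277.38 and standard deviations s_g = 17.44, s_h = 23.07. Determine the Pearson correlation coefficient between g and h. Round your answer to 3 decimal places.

r = Cov(g,h) / (s_g · s_h) = -277.38 / (17.44 × 23.07)
  = -277.38 / 402.3408 ≈ -0.689

-0.689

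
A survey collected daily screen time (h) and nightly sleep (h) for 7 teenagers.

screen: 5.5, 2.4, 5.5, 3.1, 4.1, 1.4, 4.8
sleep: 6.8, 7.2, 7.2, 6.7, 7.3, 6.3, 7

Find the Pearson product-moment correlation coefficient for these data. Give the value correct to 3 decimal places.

0.508

n = 7, Σx = 26.8, Σy = 48.5, Σx² = 117.68, Σy² = 336.79, Σxy = 187.4
nΣxy − ΣxΣy = 1311.8 − 1299.8 = 12
nΣx² − (Σx)² = 823.76 − 718.24 = 105.52; nΣy² − (Σy)² = 2357.53 − 2352.25 = 5.28
r = 12 / √(105.52 × 5.28) = 12 / 23.6039 ≈ 0.508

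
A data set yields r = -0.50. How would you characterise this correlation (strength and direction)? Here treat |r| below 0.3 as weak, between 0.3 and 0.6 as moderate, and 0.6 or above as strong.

moderate negative

r = -0.50 < 0 so the relationship is negative.
|r| = 0.50, which falls in the moderate range.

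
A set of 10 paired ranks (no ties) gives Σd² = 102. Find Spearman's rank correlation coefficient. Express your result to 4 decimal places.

ρ = 1 − 6Σd² / [n(n²−1)] = 1 − 6×102 / (10×99)
  = 1 − 612/990 = 1 − 0.61818 ≈ 0.3818

0.3818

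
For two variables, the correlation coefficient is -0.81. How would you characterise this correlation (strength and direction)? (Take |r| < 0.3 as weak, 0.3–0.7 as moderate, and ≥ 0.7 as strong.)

r = -0.81 < 0 so the relationship is negative.
|r| = 0.81, which falls in the strong range.

strong negative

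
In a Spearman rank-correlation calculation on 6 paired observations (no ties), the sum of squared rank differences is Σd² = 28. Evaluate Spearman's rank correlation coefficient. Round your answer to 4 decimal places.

ρ = 1 − 6Σd² / [n(n²−1)] = 1 − 6×28 / (6×35)
  = 1 − 168/210 = 1 − 0.80000 ≈ 0.2000

0.2000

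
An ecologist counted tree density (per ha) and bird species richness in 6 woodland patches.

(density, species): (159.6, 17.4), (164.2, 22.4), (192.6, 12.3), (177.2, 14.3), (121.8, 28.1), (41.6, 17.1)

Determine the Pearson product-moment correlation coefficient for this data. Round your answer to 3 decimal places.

n = 6, Σx = 857, Σy = 111.6, Σx² = 137494.2, Σy² = 2242.32, Σxy = 15492
nΣxy − ΣxΣy = 92952 − 95641.2 = -2689.2
nΣx² − (Σx)² = 824965.2 − 734449 = 90516.2; nΣy² − (Σy)² = 13453.92 − 12454.56 = 999.36
r = -2689.2 / √(90516.2 × 999.36) = -2689.2 / 9510.9552 ≈ -0.283

-0.283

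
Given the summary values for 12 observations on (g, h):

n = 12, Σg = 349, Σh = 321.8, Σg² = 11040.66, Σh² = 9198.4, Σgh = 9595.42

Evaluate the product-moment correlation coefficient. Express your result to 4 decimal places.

0.3322

r = (nΣgh − ΣgΣh) / √[(nΣg² − (Σg)²)(nΣh² − (Σh)²)]
Numerator: 12×9595.42 − 349×321.8 = 2836.84
Denominator: √[(132487.92 − 121801)(110380.8 − 103555.24)] = √[10686.92 × 6825.56] = 8540.7385
r = 2836.84 / 8540.7385 ≈ 0.3322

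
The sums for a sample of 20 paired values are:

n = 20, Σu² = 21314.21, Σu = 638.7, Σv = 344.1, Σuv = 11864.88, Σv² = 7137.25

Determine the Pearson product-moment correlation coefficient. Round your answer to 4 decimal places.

0.8291

r = (nΣuv − ΣuΣv) / √[(nΣu² − (Σu)²)(nΣv² − (Σv)²)]
Numerator: 20×11864.88 − 638.7×344.1 = 17520.93
Denominator: √[(426284.2 − 407937.69)(142745 − 118404.81)] = √[18346.51 × 24340.19] = 21131.9081
r = 17520.93 / 21131.9081 ≈ 0.8291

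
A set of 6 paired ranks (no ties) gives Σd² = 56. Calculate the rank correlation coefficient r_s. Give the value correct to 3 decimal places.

-0.600

ρ = 1 − 6Σd² / [n(n²−1)] = 1 − 6×56 / (6×35)
  = 1 − 336/210 = 1 − 1.6000 ≈ -0.600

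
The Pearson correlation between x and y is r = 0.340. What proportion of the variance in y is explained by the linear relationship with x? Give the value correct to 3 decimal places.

r² = (0.340)² = 0.116

0.116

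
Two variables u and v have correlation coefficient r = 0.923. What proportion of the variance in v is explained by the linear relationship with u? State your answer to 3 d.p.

0.852

r² = (0.923)² = 0.852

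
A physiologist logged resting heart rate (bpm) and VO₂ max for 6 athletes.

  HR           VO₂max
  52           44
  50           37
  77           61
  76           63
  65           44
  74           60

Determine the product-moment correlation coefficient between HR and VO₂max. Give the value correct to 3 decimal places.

n = 6, Σx = 394, Σy = 309, Σx² = 26610, Σy² = 16531, Σxy = 20923
nΣxy − ΣxΣy = 125538 − 121746 = 3792
nΣx² − (Σx)² = 159660 − 155236 = 4424; nΣy² − (Σy)² = 99186 − 95481 = 3705
r = 3792 / √(4424 × 3705) = 3792 / 4048.5701 ≈ 0.937

0.937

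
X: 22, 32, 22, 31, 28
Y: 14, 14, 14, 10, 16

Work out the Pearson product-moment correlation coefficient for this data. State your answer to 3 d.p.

n = 5, ΣX = 135, ΣY = 68, ΣX² = 3737, ΣY² = 944, ΣXY = 1822
nΣXY − ΣXΣY = 9110 − 9180 = -70
nΣX² − (ΣX)² = 18685 − 18225 = 460; nΣY² − (ΣY)² = 4720 − 4624 = 96
r = -70 / √(460 × 96) = -70 / 210.1428 ≈ -0.333

-0.333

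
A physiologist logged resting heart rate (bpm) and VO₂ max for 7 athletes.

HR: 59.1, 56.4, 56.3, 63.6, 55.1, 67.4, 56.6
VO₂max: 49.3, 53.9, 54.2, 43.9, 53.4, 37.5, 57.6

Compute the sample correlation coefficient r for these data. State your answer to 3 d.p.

-0.962

n = 7, Σx = 414.5, Σy = 349.8, Σx² = 24670.75, Σy² = 17776.12, Σxy = 20527.09
nΣxy − ΣxΣy = 143689.63 − 144992.1 = -1302.47
nΣx² − (Σx)² = 172695.25 − 171810.25 = 885; nΣy² − (Σy)² = 124432.84 − 122360.04 = 2072.8
r = -1302.47 / √(885 × 2072.8) = -1302.47 / 1354.4106 ≈ -0.962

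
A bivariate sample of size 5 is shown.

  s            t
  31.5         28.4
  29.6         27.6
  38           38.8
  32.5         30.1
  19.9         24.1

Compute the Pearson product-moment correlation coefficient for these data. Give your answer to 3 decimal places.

0.891

n = 5, Σs = 151.5, Σt = 149, Σs² = 4764.67, Σt² = 4560.58, Σst = 4643.8
nΣst − ΣsΣt = 23219 − 22573.5 = 645.5
nΣs² − (Σs)² = 23823.35 − 22952.25 = 871.1; nΣt² − (Σt)² = 22802.9 − 22201 = 601.9
r = 645.5 / √(871.1 × 601.9) = 645.5 / 724.0961 ≈ 0.891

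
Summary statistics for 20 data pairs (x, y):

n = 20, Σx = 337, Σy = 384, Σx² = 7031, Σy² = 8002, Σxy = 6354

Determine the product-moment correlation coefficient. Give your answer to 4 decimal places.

r = (nΣxy − ΣxΣy) / √[(nΣx² − (Σx)²)(nΣy² − (Σy)²)]
Numerator: 20×6354 − 337×384 = -2328
Denominator: √[(140620 − 113569)(160040 − 147456)] = √[27051 × 12584] = 18450.1974
r = -2328 / 18450.1974 ≈ -0.1262

-0.1262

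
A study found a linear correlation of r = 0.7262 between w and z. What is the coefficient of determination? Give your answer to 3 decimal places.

r² = (0.7262)² = 0.527

0.527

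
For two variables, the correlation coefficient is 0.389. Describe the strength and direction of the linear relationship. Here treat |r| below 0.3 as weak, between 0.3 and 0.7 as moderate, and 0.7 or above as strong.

moderate positive

r = 0.389 > 0 so the relationship is positive.
|r| = 0.389, which falls in the moderate range.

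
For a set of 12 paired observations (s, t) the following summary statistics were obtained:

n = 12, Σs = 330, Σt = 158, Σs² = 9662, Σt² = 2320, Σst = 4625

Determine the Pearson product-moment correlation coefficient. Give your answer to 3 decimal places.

r = (nΣst − ΣsΣt) / √[(nΣs² − (Σs)²)(nΣt² − (Σt)²)]
Numerator: 12×4625 − 330×158 = 3360
Denominator: √[(115944 − 108900)(27840 − 24964)] = √[7044 × 2876] = 4500.9492
r = 3360 / 4500.9492 ≈ 0.747

0.747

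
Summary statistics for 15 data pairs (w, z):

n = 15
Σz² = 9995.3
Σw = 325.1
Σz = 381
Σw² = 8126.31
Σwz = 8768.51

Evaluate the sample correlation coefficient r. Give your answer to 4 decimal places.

r = (nΣwz − ΣwΣz) / √[(nΣw² − (Σw)²)(nΣz² − (Σz)²)]
Numerator: 15×8768.51 − 325.1×381 = 7664.55
Denominator: √[(121894.65 − 105690.01)(149929.5 − 145161)] = √[16204.64 × 4768.5] = 8790.4395
r = 7664.55 / 8790.4395 ≈ 0.8719

0.8719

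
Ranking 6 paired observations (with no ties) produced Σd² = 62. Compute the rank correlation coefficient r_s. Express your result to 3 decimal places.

ρ = 1 − 6Σd² / [n(n²−1)] = 1 − 6×62 / (6×35)
  = 1 − 372/210 = 1 − 1.7714 ≈ -0.771

-0.771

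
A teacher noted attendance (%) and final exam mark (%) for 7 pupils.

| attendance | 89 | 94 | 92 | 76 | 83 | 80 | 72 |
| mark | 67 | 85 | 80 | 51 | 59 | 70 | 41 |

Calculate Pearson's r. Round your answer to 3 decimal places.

0.920

n = 7, Σx = 586, Σy = 453, Σx² = 49470, Σy² = 30777, Σxy = 38638
nΣxy − ΣxΣy = 270466 − 265458 = 5008
nΣx² − (Σx)² = 346290 − 343396 = 2894; nΣy² − (Σy)² = 215439 − 205209 = 10230
r = 5008 / √(2894 × 10230) = 5008 / 5441.1047 ≈ 0.920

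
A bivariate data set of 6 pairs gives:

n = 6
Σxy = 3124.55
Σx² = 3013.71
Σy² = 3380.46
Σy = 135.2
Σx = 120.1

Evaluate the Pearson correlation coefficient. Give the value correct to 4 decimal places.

r = (nΣxy − ΣxΣy) / √[(nΣx² − (Σx)²)(nΣy² − (Σy)²)]
Numerator: 6×3124.55 − 120.1×135.2 = 2509.78
Denominator: √[(18082.26 − 14424.01)(20282.76 − 18279.04)] = √[3658.25 × 2003.72] = 2707.4173
r = 2509.78 / 2707.4173 ≈ 0.9270

0.9270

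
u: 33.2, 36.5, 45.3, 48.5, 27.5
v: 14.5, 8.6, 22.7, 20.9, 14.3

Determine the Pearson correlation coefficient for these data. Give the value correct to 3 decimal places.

0.695

n = 5, Σu = 191, Σv = 81, Σu² = 7595.08, Σv² = 1440.8, Σuv = 3230.51
nΣuv − ΣuΣv = 16152.55 − 15471 = 681.55
nΣu² − (Σu)² = 37975.4 − 36481 = 1494.4; nΣv² − (Σv)² = 7204 − 6561 = 643
r = 681.55 / √(1494.4 × 643) = 681.55 / 980.2547 ≈ 0.695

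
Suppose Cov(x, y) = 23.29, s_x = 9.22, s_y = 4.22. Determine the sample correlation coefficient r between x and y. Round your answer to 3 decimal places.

0.599

r = Cov(x,y) / (s_x · s_y) = 23.29 / (9.22 × 4.22)
  = 23.29 / 38.9084 ≈ 0.599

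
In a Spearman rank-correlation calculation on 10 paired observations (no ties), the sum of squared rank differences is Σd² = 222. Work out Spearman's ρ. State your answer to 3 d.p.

-0.345

ρ = 1 − 6Σd² / [n(n²−1)] = 1 − 6×222 / (10×99)
  = 1 − 1332/990 = 1 − 1.3455 ≈ -0.345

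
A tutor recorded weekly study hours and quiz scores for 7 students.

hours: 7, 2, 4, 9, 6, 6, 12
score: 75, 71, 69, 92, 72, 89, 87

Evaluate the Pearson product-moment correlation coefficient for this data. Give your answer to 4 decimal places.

n = 7, Σx = 46, Σy = 555, Σx² = 366, Σy² = 44565, Σxy = 3781
nΣxy − ΣxΣy = 26467 − 25530 = 937
nΣx² − (Σx)² = 2562 − 2116 = 446; nΣy² − (Σy)² = 311955 − 308025 = 3930
r = 937 / √(446 × 3930) = 937 / 1323.9260 ≈ 0.7077

0.7077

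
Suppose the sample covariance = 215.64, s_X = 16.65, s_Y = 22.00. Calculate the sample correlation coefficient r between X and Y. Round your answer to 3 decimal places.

r = Cov(X,Y) / (s_X · s_Y) = 215.64 / (16.65 × 22.00)
  = 215.64 / 366.3000 ≈ 0.589

0.589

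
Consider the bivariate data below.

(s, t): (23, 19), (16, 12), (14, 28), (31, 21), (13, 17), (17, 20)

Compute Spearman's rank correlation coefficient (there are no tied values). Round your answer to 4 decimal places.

0.2571

Rank s: 5, 3, 2, 6, 1, 4
Rank t: 3, 1, 6, 5, 2, 4
d = rank(s) − rank(t): 2, 2, -4, 1, -1, 0; Σd² = 26
ρ = 1 − 6Σd² / [n(n²−1)] = 1 − 6×26 / (6×35) = 1 − 156/210 ≈ 0.2571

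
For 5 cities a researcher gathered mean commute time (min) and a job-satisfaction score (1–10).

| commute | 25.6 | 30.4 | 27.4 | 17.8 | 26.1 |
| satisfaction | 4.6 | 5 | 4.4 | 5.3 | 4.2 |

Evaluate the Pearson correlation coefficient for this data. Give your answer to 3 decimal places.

-0.482

n = 5, Σx = 127.3, Σy = 23.5, Σx² = 3328.33, Σy² = 111.25, Σxy = 594.28
nΣxy − ΣxΣy = 2971.4 − 2991.55 = -20.15
nΣx² − (Σx)² = 16641.65 − 16205.29 = 436.36; nΣy² − (Σy)² = 556.25 − 552.25 = 4
r = -20.15 / √(436.36 × 4) = -20.15 / 41.7785 ≈ -0.482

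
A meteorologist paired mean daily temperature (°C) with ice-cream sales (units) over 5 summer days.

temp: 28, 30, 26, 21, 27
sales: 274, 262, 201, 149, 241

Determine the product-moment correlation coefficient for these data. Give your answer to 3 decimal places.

0.936

n = 5, Σx = 132, Σy = 1127, Σx² = 3530, Σy² = 264403, Σxy = 30394
nΣxy − ΣxΣy = 151970 − 148764 = 3206
nΣx² − (Σx)² = 17650 − 17424 = 226; nΣy² − (Σy)² = 1322015 − 1270129 = 51886
r = 3206 / √(226 × 51886) = 3206 / 3424.3592 ≈ 0.936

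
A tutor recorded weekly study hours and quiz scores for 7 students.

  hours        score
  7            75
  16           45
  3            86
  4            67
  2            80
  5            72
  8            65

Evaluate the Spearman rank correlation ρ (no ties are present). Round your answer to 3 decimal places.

Rank hours: 5, 7, 2, 3, 1, 4, 6
Rank score: 5, 1, 7, 3, 6, 4, 2
d = rank(hours) − rank(score): 0, 6, -5, 0, -5, 0, 4; Σd² = 102
ρ = 1 − 6Σd² / [n(n²−1)] = 1 − 6×102 / (7×48) = 1 − 612/336 ≈ -0.821

-0.821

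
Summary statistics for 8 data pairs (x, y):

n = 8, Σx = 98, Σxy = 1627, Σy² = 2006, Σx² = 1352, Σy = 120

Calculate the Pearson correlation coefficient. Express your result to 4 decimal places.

r = (nΣxy − ΣxΣy) / √[(nΣx² − (Σx)²)(nΣy² − (Σy)²)]
Numerator: 8×1627 − 98×120 = 1256
Denominator: √[(10816 − 9604)(16048 − 14400)] = √[1212 × 1648] = 1413.2855
r = 1256 / 1413.2855 ≈ 0.8887

0.8887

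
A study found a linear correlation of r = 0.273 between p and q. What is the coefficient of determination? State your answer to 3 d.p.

0.075

r² = (0.273)² = 0.075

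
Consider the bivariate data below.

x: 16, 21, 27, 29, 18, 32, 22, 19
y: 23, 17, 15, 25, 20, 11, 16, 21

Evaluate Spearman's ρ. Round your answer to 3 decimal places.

-0.476

Rank x: 1, 4, 6, 7, 2, 8, 5, 3
Rank y: 7, 4, 2, 8, 5, 1, 3, 6
d = rank(x) − rank(y): -6, 0, 4, -1, -3, 7, 2, -3; Σd² = 124
ρ = 1 − 6Σd² / [n(n²−1)] = 1 − 6×124 / (8×63) = 1 − 744/504 ≈ -0.476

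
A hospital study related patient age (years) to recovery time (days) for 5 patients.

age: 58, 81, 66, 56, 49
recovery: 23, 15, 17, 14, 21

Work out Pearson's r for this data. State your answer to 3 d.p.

n = 5, Σx = 310, Σy = 90, Σx² = 19818, Σy² = 1680, Σxy = 5484
nΣxy − ΣxΣy = 27420 − 27900 = -480
nΣx² − (Σx)² = 99090 − 96100 = 2990; nΣy² − (Σy)² = 8400 − 8100 = 300
r = -480 / √(2990 × 300) = -480 / 947.1008 ≈ -0.507

-0.507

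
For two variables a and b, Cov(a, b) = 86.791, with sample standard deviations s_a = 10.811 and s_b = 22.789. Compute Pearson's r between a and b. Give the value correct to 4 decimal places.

0.3523

r = Cov(a,b) / (s_a · s_b) = 86.791 / (10.811 × 22.789)
  = 86.791 / 246.3719 ≈ 0.3523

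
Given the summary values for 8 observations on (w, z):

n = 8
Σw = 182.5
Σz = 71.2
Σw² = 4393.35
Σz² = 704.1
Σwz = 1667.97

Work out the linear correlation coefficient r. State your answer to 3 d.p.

r = (nΣwz − ΣwΣz) / √[(nΣw² − (Σw)²)(nΣz² − (Σz)²)]
Numerator: 8×1667.97 − 182.5×71.2 = 349.76
Denominator: √[(35146.8 − 33306.25)(5632.8 − 5069.44)] = √[1840.55 × 563.36] = 1018.2791
r = 349.76 / 1018.2791 ≈ 0.343

0.343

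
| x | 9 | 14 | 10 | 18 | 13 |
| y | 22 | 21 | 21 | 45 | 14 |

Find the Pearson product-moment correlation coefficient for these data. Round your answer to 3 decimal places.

n = 5, Σx = 64, Σy = 123, Σx² = 870, Σy² = 3587, Σxy = 1694
nΣxy − ΣxΣy = 8470 − 7872 = 598
nΣx² − (Σx)² = 4350 − 4096 = 254; nΣy² − (Σy)² = 17935 − 15129 = 2806
r = 598 / √(254 × 2806) = 598 / 844.2298 ≈ 0.708

0.708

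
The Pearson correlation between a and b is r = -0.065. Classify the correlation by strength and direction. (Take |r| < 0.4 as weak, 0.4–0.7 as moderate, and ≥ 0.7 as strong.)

r = -0.065 < 0 so the relationship is negative.
|r| = 0.065, which falls in the weak range.

weak negative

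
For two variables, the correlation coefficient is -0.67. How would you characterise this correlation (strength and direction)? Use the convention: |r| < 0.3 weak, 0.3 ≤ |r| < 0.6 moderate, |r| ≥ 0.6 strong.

r = -0.67 < 0 so the relationship is negative.
|r| = 0.67, which falls in the strong range.

strong negative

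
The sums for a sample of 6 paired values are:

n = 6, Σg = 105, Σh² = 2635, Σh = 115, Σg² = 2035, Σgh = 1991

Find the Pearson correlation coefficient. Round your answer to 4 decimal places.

-0.0737

r = (nΣgh − ΣgΣh) / √[(nΣg² − (Σg)²)(nΣh² − (Σh)²)]
Numerator: 6×1991 − 105×115 = -129
Denominator: √[(12210 − 11025)(15810 − 13225)] = √[1185 × 2585] = 1750.2071
r = -129 / 1750.2071 ≈ -0.0737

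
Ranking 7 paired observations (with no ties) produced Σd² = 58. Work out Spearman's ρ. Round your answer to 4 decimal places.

ρ = 1 − 6Σd² / [n(n²−1)] = 1 − 6×58 / (7×48)
  = 1 − 348/336 = 1 − 1.03571 ≈ -0.0357

-0.0357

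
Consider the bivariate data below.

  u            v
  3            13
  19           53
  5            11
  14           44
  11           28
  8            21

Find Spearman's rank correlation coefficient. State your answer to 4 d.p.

0.9429

Rank u: 1, 6, 2, 5, 4, 3
Rank v: 2, 6, 1, 5, 4, 3
d = rank(u) − rank(v): -1, 0, 1, 0, 0, 0; Σd² = 2
ρ = 1 − 6Σd² / [n(n²−1)] = 1 − 6×2 / (6×35) = 1 − 12/210 ≈ 0.9429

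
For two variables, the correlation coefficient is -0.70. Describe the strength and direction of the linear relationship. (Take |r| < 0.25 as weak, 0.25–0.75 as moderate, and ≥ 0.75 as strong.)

moderate negative

r = -0.70 < 0 so the relationship is negative.
|r| = 0.70, which falls in the moderate range.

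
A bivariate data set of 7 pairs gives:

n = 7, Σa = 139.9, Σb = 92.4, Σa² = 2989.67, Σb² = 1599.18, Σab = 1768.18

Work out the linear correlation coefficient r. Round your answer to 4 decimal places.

r = (nΣab − ΣaΣb) / √[(nΣa² − (Σa)²)(nΣb² − (Σb)²)]
Numerator: 7×1768.18 − 139.9×92.4 = -549.5
Denominator: √[(20927.69 − 19572.01)(11194.26 − 8537.76)] = √[1355.68 × 2656.5] = 1897.7260
r = -549.5 / 1897.7260 ≈ -0.2896

-0.2896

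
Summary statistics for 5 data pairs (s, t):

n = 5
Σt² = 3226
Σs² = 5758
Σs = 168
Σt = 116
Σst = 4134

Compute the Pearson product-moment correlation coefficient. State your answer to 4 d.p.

r = (nΣst − ΣsΣt) / √[(nΣs² − (Σs)²)(nΣt² − (Σt)²)]
Numerator: 5×4134 − 168×116 = 1182
Denominator: √[(28790 − 28224)(16130 − 13456)] = √[566 × 2674] = 1230.2374
r = 1182 / 1230.2374 ≈ 0.9608

0.9608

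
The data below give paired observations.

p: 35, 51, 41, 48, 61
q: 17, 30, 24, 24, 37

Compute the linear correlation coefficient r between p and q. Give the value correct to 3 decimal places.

0.967

n = 5, Σp = 236, Σq = 132, Σp² = 11532, Σq² = 3710, Σpq = 6518
nΣpq − ΣpΣq = 32590 − 31152 = 1438
nΣp² − (Σp)² = 57660 − 55696 = 1964; nΣq² − (Σq)² = 18550 − 17424 = 1126
r = 1438 / √(1964 × 1126) = 1438 / 1487.0992 ≈ 0.967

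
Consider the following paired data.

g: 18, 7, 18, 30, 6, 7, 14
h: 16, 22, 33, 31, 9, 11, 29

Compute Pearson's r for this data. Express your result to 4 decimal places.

0.6799

n = 7, Σg = 100, Σh = 151, Σg² = 1878, Σh² = 3833, Σgh = 2503
nΣgh − ΣgΣh = 17521 − 15100 = 2421
nΣg² − (Σg)² = 13146 − 10000 = 3146; nΣh² − (Σh)² = 26831 − 22801 = 4030
r = 2421 / √(3146 × 4030) = 2421 / 3560.6713 ≈ 0.6799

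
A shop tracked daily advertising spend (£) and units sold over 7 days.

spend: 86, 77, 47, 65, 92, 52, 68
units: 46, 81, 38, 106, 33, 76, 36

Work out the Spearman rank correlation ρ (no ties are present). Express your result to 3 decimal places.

-0.321

Rank spend: 6, 5, 1, 3, 7, 2, 4
Rank units: 4, 6, 3, 7, 1, 5, 2
d = rank(spend) − rank(units): 2, -1, -2, -4, 6, -3, 2; Σd² = 74
ρ = 1 − 6Σd² / [n(n²−1)] = 1 − 6×74 / (7×48) = 1 − 444/336 ≈ -0.321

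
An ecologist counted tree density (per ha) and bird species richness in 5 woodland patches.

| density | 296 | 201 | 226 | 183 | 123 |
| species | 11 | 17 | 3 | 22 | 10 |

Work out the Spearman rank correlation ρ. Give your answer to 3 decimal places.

Rank density: 5, 3, 4, 2, 1
Rank species: 3, 4, 1, 5, 2
d = rank(density) − rank(species): 2, -1, 3, -3, -1; Σd² = 24
ρ = 1 − 6Σd² / [n(n²−1)] = 1 − 6×24 / (5×24) = 1 − 144/120 ≈ -0.200

-0.200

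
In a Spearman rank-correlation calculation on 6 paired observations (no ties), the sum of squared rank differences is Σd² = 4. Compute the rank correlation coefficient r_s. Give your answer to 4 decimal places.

0.8857

ρ = 1 − 6Σd² / [n(n²−1)] = 1 − 6×4 / (6×35)
  = 1 − 24/210 = 1 − 0.11429 ≈ 0.8857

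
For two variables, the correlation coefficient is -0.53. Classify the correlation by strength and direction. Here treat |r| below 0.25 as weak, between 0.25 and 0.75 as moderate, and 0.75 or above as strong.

r = -0.53 < 0 so the relationship is negative.
|r| = 0.53, which falls in the moderate range.

moderate negative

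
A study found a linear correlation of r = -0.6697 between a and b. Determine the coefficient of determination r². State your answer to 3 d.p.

0.448

r² = (-0.6697)² = 0.448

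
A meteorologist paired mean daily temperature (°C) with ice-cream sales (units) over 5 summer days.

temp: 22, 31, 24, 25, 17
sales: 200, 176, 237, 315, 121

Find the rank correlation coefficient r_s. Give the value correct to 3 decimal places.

Rank temp: 2, 5, 3, 4, 1
Rank sales: 3, 2, 4, 5, 1
d = rank(temp) − rank(sales): -1, 3, -1, -1, 0; Σd² = 12
ρ = 1 − 6Σd² / [n(n²−1)] = 1 − 6×12 / (5×24) = 1 − 72/120 ≈ 0.400

0.400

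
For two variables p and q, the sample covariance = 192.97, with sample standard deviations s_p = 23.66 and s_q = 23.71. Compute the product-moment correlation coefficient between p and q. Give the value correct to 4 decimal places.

r = Cov(p,q) / (s_p · s_q) = 192.97 / (23.66 × 23.71)
  = 192.97 / 560.9786 ≈ 0.3440

0.3440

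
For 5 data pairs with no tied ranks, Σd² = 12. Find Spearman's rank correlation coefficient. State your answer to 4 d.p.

0.4000

ρ = 1 − 6Σd² / [n(n²−1)] = 1 − 6×12 / (5×24)
  = 1 − 72/120 = 1 − 0.60000 ≈ 0.4000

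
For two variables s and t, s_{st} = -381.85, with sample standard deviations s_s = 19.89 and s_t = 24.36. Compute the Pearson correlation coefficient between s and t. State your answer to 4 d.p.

r = Cov(s,t) / (s_s · s_t) = -381.85 / (19.89 × 24.36)
  = -381.85 / 484.5204 ≈ -0.7881

-0.7881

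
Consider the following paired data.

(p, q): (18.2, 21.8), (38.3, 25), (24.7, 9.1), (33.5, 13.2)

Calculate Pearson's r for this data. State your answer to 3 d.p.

0.200

n = 4, Σp = 114.7, Σq = 69.1, Σp² = 3530.47, Σq² = 1357.29, Σpq = 2021.23
nΣpq − ΣpΣq = 8084.92 − 7925.77 = 159.15
nΣp² − (Σp)² = 14121.88 − 13156.09 = 965.79; nΣq² − (Σq)² = 5429.16 − 4774.81 = 654.35
r = 159.15 / √(965.79 × 654.35) = 159.15 / 794.9621 ≈ 0.200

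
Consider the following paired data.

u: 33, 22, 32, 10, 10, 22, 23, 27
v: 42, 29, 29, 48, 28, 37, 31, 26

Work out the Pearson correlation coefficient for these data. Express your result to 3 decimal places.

-0.210

n = 8, Σu = 179, Σv = 270, Σu² = 4539, Σv² = 9540, Σuv = 5941
nΣuv − ΣuΣv = 47528 − 48330 = -802
nΣu² − (Σu)² = 36312 − 32041 = 4271; nΣv² − (Σv)² = 76320 − 72900 = 3420
r = -802 / √(4271 × 3420) = -802 / 3821.8870 ≈ -0.210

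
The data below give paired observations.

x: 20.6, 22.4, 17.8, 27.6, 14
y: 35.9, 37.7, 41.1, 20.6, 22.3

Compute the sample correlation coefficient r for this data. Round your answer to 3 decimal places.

-0.164

n = 5, Σx = 102.4, Σy = 157.6, Σx² = 2200.72, Σy² = 5320.96, Σxy = 3196.36
nΣxy − ΣxΣy = 15981.8 − 16138.24 = -156.44
nΣx² − (Σx)² = 11003.6 − 10485.76 = 517.84; nΣy² − (Σy)² = 26604.8 − 24837.76 = 1767.04
r = -156.44 / √(517.84 × 1767.04) = -156.44 / 956.5793 ≈ -0.164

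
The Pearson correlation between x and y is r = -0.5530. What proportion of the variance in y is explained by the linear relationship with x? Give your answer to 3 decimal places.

r² = (-0.5530)² = 0.306

0.306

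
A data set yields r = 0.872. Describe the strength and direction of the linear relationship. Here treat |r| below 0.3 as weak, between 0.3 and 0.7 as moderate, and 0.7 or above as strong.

r = 0.872 > 0 so the relationship is positive.
|r| = 0.872, which falls in the strong range.

strong positive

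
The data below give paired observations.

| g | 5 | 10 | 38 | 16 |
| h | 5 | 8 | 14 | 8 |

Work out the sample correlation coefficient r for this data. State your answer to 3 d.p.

n = 4, Σg = 69, Σh = 35, Σg² = 1825, Σh² = 349, Σgh = 765
nΣgh − ΣgΣh = 3060 − 2415 = 645
nΣg² − (Σg)² = 7300 − 4761 = 2539; nΣh² − (Σh)² = 1396 − 1225 = 171
r = 645 / √(2539 × 171) = 645 / 658.9150 ≈ 0.979

0.979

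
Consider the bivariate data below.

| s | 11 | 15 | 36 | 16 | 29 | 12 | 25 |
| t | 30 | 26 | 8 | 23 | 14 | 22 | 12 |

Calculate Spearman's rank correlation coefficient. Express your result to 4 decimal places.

-0.8571

Rank s: 1, 3, 7, 4, 6, 2, 5
Rank t: 7, 6, 1, 5, 3, 4, 2
d = rank(s) − rank(t): -6, -3, 6, -1, 3, -2, 3; Σd² = 104
ρ = 1 − 6Σd² / [n(n²−1)] = 1 − 6×104 / (7×48) = 1 − 624/336 ≈ -0.8571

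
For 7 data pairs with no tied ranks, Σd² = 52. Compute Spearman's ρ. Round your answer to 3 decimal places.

ρ = 1 − 6Σd² / [n(n²−1)] = 1 − 6×52 / (7×48)
  = 1 − 312/336 = 1 − 0.9286 ≈ 0.071

0.071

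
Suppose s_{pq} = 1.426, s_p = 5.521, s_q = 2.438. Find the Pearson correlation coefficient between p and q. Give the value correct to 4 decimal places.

r = Cov(p,q) / (s_p · s_q) = 1.426 / (5.521 × 2.438)
  = 1.426 / 13.4602 ≈ 0.1059

0.1059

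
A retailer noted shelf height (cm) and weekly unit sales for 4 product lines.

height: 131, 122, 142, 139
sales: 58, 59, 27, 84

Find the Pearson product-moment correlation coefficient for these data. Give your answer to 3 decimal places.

n = 4, Σx = 534, Σy = 228, Σx² = 71530, Σy² = 14630, Σxy = 30306
nΣxy − ΣxΣy = 121224 − 121752 = -528
nΣx² − (Σx)² = 286120 − 285156 = 964; nΣy² − (Σy)² = 58520 − 51984 = 6536
r = -528 / √(964 × 6536) = -528 / 2510.1203 ≈ -0.210

-0.210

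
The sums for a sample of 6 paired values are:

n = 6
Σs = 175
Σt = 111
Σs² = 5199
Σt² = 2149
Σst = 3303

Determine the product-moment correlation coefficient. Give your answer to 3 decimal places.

0.688

r = (nΣst − ΣsΣt) / √[(nΣs² − (Σs)²)(nΣt² − (Σt)²)]
Numerator: 6×3303 − 175×111 = 393
Denominator: √[(31194 − 30625)(12894 − 12321)] = √[569 × 573] = 570.9965
r = 393 / 570.9965 ≈ 0.688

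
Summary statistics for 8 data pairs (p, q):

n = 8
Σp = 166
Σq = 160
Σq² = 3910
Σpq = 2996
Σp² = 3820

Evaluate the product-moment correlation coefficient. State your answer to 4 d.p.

-0.6275

r = (nΣpq − ΣpΣq) / √[(nΣp² − (Σp)²)(nΣq² − (Σq)²)]
Numerator: 8×2996 − 166×160 = -2592
Denominator: √[(30560 − 27556)(31280 − 25600)] = √[3004 × 5680] = 4130.7045
r = -2592 / 4130.7045 ≈ -0.6275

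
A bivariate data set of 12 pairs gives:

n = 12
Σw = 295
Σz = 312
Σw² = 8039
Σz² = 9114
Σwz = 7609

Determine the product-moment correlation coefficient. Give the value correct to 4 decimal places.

-0.0687

r = (nΣwz − ΣwΣz) / √[(nΣw² − (Σw)²)(nΣz² − (Σz)²)]
Numerator: 12×7609 − 295×312 = -732
Denominator: √[(96468 − 87025)(109368 − 97344)] = √[9443 × 12024] = 10655.6385
r = -732 / 10655.6385 ≈ -0.0687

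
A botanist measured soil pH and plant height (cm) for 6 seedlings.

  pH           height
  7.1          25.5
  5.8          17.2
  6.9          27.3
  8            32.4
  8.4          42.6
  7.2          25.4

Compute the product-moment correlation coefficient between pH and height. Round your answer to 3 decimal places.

0.945

n = 6, Σx = 43.4, Σy = 170.4, Σx² = 318.06, Σy² = 5201.06, Σxy = 1269.1
nΣxy − ΣxΣy = 7614.6 − 7395.36 = 219.24
nΣx² − (Σx)² = 1908.36 − 1883.56 = 24.8; nΣy² − (Σy)² = 31206.36 − 29036.16 = 2170.2
r = 219.24 / √(24.8 × 2170.2) = 219.24 / 231.9934 ≈ 0.945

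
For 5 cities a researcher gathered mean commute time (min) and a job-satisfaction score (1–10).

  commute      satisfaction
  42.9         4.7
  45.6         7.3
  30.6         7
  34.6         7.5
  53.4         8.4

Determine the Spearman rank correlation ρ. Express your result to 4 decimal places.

Rank commute: 3, 4, 1, 2, 5
Rank satisfaction: 1, 3, 2, 4, 5
d = rank(commute) − rank(satisfaction): 2, 1, -1, -2, 0; Σd² = 10
ρ = 1 − 6Σd² / [n(n²−1)] = 1 − 6×10 / (5×24) = 1 − 60/120 ≈ 0.5000

0.5000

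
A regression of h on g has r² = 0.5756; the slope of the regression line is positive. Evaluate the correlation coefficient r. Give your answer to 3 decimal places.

0.759

|r| = √0.5756 = 0.759
The association is positive, so r = 0.759.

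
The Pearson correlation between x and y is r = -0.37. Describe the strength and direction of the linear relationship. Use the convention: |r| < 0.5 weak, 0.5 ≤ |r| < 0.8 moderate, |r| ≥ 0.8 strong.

r = -0.37 < 0 so the relationship is negative.
|r| = 0.37, which falls in the weak range.

weak negative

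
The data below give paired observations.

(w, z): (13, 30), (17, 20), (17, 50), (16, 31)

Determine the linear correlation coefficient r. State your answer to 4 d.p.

0.1792

n = 4, Σw = 63, Σz = 131, Σw² = 1003, Σz² = 4761, Σwz = 2076
nΣwz − ΣwΣz = 8304 − 8253 = 51
nΣw² − (Σw)² = 4012 − 3969 = 43; nΣz² − (Σz)² = 19044 − 17161 = 1883
r = 51 / √(43 × 1883) = 51 / 284.5505 ≈ 0.1792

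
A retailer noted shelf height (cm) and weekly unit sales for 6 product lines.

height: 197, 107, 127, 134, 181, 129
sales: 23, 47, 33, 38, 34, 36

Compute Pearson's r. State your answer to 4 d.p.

-0.8285

n = 6, Σx = 875, Σy = 211, Σx² = 133745, Σy² = 7723, Σxy = 29641
nΣxy − ΣxΣy = 177846 − 184625 = -6779
nΣx² − (Σx)² = 802470 − 765625 = 36845; nΣy² − (Σy)² = 46338 − 44521 = 1817
r = -6779 / √(36845 × 1817) = -6779 / 8182.1369 ≈ -0.8285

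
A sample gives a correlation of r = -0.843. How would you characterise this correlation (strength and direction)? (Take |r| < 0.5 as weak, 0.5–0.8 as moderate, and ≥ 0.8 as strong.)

r = -0.843 < 0 so the relationship is negative.
|r| = 0.843, which falls in the strong range.

strong negative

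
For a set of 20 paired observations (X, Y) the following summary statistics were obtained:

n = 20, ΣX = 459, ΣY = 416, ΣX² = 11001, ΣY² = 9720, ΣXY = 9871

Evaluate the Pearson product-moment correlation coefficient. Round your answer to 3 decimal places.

r = (nΣXY − ΣXΣY) / √[(nΣX² − (ΣX)²)(nΣY² − (ΣY)²)]
Numerator: 20×9871 − 459×416 = 6476
Denominator: √[(220020 − 210681)(194400 − 173056)] = √[9339 × 21344] = 14118.4849
r = 6476 / 14118.4849 ≈ 0.459

0.459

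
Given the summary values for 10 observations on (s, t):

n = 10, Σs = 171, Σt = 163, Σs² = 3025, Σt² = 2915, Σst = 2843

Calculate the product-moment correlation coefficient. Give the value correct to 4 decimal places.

r = (nΣst − ΣsΣt) / √[(nΣs² − (Σs)²)(nΣt² − (Σt)²)]
Numerator: 10×2843 − 171×163 = 557
Denominator: √[(30250 − 29241)(29150 − 26569)] = √[1009 × 2581] = 1613.7624
r = 557 / 1613.7624 ≈ 0.3452

0.3452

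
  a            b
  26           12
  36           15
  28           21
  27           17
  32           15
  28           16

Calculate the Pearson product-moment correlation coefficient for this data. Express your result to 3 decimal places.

n = 6, Σa = 177, Σb = 96, Σa² = 5293, Σb² = 1580, Σab = 2827
nΣab − ΣaΣb = 16962 − 16992 = -30
nΣa² − (Σa)² = 31758 − 31329 = 429; nΣb² − (Σb)² = 9480 − 9216 = 264
r = -30 / √(429 × 264) = -30 / 336.5353 ≈ -0.089

-0.089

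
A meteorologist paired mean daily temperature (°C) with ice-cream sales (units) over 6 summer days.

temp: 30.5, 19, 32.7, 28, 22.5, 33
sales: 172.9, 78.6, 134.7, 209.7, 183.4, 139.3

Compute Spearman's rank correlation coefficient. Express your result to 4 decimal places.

-0.0286

Rank temp: 4, 1, 5, 3, 2, 6
Rank sales: 4, 1, 2, 6, 5, 3
d = rank(temp) − rank(sales): 0, 0, 3, -3, -3, 3; Σd² = 36
ρ = 1 − 6Σd² / [n(n²−1)] = 1 − 6×36 / (6×35) = 1 − 216/210 ≈ -0.0286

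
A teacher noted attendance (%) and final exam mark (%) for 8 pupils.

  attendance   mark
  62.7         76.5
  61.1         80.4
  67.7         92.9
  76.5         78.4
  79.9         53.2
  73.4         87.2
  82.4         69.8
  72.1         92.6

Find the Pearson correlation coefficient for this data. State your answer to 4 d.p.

n = 8, Σx = 575.8, Σy = 631, Σx² = 41859.78, Σy² = 50974.26, Σxy = 45075.06
nΣxy − ΣxΣy = 360600.48 − 363329.8 = -2729.32
nΣx² − (Σx)² = 334878.24 − 331545.64 = 3332.6; nΣy² − (Σy)² = 407794.08 − 398161 = 9633.08
r = -2729.32 / √(3332.6 × 9633.08) = -2729.32 / 5665.9688 ≈ -0.4817

-0.4817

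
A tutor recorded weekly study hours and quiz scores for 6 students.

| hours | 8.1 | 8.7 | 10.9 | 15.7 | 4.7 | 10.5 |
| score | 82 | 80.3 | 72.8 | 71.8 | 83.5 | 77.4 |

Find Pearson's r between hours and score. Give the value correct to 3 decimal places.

-0.906

n = 6, Σx = 58.6, Σy = 467.8, Σx² = 638.94, Σy² = 36590.18, Σxy = 4488.74
nΣxy − ΣxΣy = 26932.44 − 27413.08 = -480.64
nΣx² − (Σx)² = 3833.64 − 3433.96 = 399.68; nΣy² − (Σy)² = 219541.08 − 218836.84 = 704.24
r = -480.64 / √(399.68 × 704.24) = -480.64 / 530.5381 ≈ -0.906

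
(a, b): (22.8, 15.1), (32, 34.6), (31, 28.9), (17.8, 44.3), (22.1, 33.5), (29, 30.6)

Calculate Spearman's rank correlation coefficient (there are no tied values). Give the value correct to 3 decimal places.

-0.257

Rank a: 3, 6, 5, 1, 2, 4
Rank b: 1, 5, 2, 6, 4, 3
d = rank(a) − rank(b): 2, 1, 3, -5, -2, 1; Σd² = 44
ρ = 1 − 6Σd² / [n(n²−1)] = 1 − 6×44 / (6×35) = 1 − 264/210 ≈ -0.257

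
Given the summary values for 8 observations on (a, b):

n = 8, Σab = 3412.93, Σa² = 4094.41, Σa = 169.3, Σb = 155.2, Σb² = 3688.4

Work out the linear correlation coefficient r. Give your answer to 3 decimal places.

0.218

r = (nΣab − ΣaΣb) / √[(nΣa² − (Σa)²)(nΣb² − (Σb)²)]
Numerator: 8×3412.93 − 169.3×155.2 = 1028.08
Denominator: √[(32755.28 − 28662.49)(29507.2 − 24087.04)] = √[4092.79 × 5420.16] = 4709.9444
r = 1028.08 / 4709.9444 ≈ 0.218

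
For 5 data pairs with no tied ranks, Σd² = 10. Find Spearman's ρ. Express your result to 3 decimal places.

0.500

ρ = 1 − 6Σd² / [n(n²−1)] = 1 − 6×10 / (5×24)
  = 1 − 60/120 = 1 − 0.5000 ≈ 0.500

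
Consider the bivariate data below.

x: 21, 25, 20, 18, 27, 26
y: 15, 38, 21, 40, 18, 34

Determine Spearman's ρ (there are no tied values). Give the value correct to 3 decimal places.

Rank x: 3, 4, 2, 1, 6, 5
Rank y: 1, 5, 3, 6, 2, 4
d = rank(x) − rank(y): 2, -1, -1, -5, 4, 1; Σd² = 48
ρ = 1 − 6Σd² / [n(n²−1)] = 1 − 6×48 / (6×35) = 1 − 288/210 ≈ -0.371

-0.371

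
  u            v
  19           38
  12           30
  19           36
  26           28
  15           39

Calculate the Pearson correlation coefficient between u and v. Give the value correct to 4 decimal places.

-0.3206

n = 5, Σu = 91, Σv = 171, Σu² = 1767, Σv² = 5945, Σuv = 3079
nΣuv − ΣuΣv = 15395 − 15561 = -166
nΣu² − (Σu)² = 8835 − 8281 = 554; nΣv² − (Σv)² = 29725 − 29241 = 484
r = -166 / √(554 × 484) = -166 / 517.8185 ≈ -0.3206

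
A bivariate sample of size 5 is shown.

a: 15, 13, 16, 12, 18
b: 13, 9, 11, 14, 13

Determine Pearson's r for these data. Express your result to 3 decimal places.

0.105

n = 5, Σa = 74, Σb = 60, Σa² = 1118, Σb² = 736, Σab = 890
nΣab − ΣaΣb = 4450 − 4440 = 10
nΣa² − (Σa)² = 5590 − 5476 = 114; nΣb² − (Σb)² = 3680 − 3600 = 80
r = 10 / √(114 × 80) = 10 / 95.4987 ≈ 0.105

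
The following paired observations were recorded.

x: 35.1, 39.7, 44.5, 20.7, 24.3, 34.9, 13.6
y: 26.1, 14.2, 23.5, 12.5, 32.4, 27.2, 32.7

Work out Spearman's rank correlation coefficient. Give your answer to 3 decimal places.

-0.429

Rank x: 5, 6, 7, 2, 3, 4, 1
Rank y: 4, 2, 3, 1, 6, 5, 7
d = rank(x) − rank(y): 1, 4, 4, 1, -3, -1, -6; Σd² = 80
ρ = 1 − 6Σd² / [n(n²−1)] = 1 − 6×80 / (7×48) = 1 − 480/336 ≈ -0.429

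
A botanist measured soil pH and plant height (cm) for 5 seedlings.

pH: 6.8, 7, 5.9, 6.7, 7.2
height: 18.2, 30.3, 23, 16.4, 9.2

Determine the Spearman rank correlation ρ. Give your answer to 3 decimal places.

Rank pH: 3, 4, 1, 2, 5
Rank height: 3, 5, 4, 2, 1
d = rank(pH) − rank(height): 0, -1, -3, 0, 4; Σd² = 26
ρ = 1 − 6Σd² / [n(n²−1)] = 1 − 6×26 / (5×24) = 1 − 156/120 ≈ -0.300

-0.300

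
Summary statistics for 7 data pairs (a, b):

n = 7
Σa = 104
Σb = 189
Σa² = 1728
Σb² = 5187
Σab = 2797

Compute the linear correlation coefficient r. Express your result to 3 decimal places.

-0.089

r = (nΣab − ΣaΣb) / √[(nΣa² − (Σa)²)(nΣb² − (Σb)²)]
Numerator: 7×2797 − 104×189 = -77
Denominator: √[(12096 − 10816)(36309 − 35721)] = √[1280 × 588] = 867.5483
r = -77 / 867.5483 ≈ -0.089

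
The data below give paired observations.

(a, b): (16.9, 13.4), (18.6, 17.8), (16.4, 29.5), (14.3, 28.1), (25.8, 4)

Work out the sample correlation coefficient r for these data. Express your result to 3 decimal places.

n = 5, Σa = 92, Σb = 92.8, Σa² = 1770.66, Σb² = 2172.26, Σab = 1546.37
nΣab − ΣaΣb = 7731.85 − 8537.6 = -805.75
nΣa² − (Σa)² = 8853.3 − 8464 = 389.3; nΣb² − (Σb)² = 10861.3 − 8611.84 = 2249.46
r = -805.75 / √(389.3 × 2249.46) = -805.75 / 935.7963 ≈ -0.861

-0.861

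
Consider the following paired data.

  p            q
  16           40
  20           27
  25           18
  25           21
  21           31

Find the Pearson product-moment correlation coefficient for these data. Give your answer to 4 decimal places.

n = 5, Σp = 107, Σq = 137, Σp² = 2347, Σq² = 4055, Σpq = 2806
nΣpq − ΣpΣq = 14030 − 14659 = -629
nΣp² − (Σp)² = 11735 − 11449 = 286; nΣq² − (Σq)² = 20275 − 18769 = 1506
r = -629 / √(286 × 1506) = -629 / 656.2896 ≈ -0.9584

-0.9584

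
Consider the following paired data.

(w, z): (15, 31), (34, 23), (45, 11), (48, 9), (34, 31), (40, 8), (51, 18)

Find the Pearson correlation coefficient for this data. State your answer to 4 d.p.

-0.7357

n = 7, Σw = 267, Σz = 131, Σw² = 11067, Σz² = 3041, Σwz = 4466
nΣwz − ΣwΣz = 31262 − 34977 = -3715
nΣw² − (Σw)² = 77469 − 71289 = 6180; nΣz² − (Σz)² = 21287 − 17161 = 4126
r = -3715 / √(6180 × 4126) = -3715 / 5049.6218 ≈ -0.7357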